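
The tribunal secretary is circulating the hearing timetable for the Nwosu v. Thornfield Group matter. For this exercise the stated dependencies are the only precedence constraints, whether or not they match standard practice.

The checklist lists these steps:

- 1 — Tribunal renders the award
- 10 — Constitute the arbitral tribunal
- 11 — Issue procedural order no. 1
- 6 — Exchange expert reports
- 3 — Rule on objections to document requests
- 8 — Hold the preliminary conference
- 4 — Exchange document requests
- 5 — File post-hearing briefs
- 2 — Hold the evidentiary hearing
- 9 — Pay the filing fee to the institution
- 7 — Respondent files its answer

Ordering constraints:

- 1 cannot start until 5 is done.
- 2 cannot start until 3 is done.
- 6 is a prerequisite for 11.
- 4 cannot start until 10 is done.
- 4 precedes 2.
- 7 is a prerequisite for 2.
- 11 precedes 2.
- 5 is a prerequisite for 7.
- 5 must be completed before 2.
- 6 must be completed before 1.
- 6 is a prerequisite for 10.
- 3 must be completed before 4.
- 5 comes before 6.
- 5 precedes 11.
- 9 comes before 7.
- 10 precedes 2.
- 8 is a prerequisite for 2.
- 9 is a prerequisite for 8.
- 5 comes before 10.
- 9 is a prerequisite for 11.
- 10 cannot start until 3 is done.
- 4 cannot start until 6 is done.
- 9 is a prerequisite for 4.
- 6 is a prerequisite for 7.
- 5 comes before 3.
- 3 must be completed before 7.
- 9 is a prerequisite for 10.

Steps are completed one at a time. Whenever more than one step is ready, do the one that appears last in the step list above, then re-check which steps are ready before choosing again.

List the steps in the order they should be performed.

9 and 5 have no prerequisites; 9 is listed later, so 9 is first.
8 now also ready, so the ready set is {5, 8}; 5 is listed later → 5.
3 and 6 now also ready, so the ready set is {8, 3, 6}; 8 is listed later → 8.
3 and 6 are both available; 3 is listed later → 3.
Next only 6 has its prerequisites met → 6.
7, 11, 10 and 1 are all available; 7 is listed later → 7.
Ready: 11, 10 and 1. 11 is listed later → 11.
Now 10 and 1 have their prerequisites met. 10 is listed later, so 10 next.
4 and 1 are both available; 4 is listed later → 4.
Ready: 2 and 1. 2 is listed later → 2.
1 needed 5 and 6, now all done → 1.

9, 5, 8, 3, 6, 7, 11, 10, 4, 2, 1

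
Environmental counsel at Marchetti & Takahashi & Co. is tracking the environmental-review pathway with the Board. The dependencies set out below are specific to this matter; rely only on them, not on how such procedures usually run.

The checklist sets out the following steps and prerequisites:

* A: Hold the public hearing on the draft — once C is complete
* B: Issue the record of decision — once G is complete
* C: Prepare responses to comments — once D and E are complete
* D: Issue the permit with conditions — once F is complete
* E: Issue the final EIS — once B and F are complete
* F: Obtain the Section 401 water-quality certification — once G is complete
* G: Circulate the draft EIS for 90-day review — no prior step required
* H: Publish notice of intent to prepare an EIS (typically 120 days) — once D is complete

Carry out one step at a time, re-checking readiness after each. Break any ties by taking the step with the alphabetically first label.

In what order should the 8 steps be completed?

G has no prerequisites → G first.
Now B and F have their prerequisites met. B has the earlier label, so B next.
Next only F has its prerequisites met → F.
Now D and E have their prerequisites met. D has the earlier label, so D next.
H now also ready, so the ready set is {E, H}; E has the earlier label → E.
Ready: C and H. C has the earlier label → C.
A and H are both available; A has the earlier label → A.
That leaves H as the only ready step → H.

G → B → F → D → E → C → A → H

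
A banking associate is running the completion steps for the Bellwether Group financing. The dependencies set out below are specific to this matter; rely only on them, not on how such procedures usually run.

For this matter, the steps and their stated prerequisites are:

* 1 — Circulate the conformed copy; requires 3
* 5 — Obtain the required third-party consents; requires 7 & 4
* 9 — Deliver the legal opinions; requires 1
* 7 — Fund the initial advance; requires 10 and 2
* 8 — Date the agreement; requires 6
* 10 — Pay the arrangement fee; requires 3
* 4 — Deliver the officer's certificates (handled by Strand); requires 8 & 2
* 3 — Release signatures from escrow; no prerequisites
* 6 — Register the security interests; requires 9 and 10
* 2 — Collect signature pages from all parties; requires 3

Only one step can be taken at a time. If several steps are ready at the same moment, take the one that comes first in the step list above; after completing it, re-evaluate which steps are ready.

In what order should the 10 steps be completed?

3 1 9 10 6 8 2 7 4 5

Only 3 has no prerequisites, so it is first.
Now 1, 10 and 2 have their prerequisites met. 1 is listed earlier, so 1 next.
9 now also ready, so the ready set is {9, 10, 2}; 9 is listed earlier → 9.
10 and 2 are both available; 10 is listed earlier → 10.
6 and 2 are both available; 6 is listed earlier → 6.
Ready: 8 and 2. 8 is listed earlier → 8.
2 is the only step now ready → 2.
Ready: 7 and 4. 7 is listed earlier → 7.
4 needed 8 and 2, now all done → 4.
5 is the only step now ready → 5.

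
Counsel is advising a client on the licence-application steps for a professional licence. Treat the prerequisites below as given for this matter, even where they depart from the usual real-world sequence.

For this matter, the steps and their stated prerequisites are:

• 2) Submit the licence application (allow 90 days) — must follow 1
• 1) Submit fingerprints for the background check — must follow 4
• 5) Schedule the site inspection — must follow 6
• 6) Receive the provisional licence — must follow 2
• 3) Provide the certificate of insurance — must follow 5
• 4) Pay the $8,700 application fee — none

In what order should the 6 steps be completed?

4, 1, 2, 6, 5, 3

4 is the only step with nothing outstanding, so it goes first.
Next only 1 has its prerequisites met → 1.
Next only 2 has its prerequisites met → 2.
That leaves 6 as the only ready step → 6.
That leaves 5 as the only ready step → 5.
3 needed 5, now all done → 3.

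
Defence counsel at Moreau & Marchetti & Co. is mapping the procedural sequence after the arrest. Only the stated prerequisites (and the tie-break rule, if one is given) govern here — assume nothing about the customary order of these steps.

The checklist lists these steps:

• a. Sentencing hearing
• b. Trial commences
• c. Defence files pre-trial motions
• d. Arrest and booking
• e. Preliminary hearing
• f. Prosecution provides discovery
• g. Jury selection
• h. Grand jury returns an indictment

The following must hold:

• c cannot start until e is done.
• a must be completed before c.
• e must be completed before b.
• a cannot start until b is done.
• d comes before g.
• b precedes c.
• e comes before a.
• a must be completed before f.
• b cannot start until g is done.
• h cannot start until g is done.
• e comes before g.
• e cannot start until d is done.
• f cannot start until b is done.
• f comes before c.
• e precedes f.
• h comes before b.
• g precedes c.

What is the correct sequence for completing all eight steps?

d has no prerequisites → d first.
e is the only step now ready → e.
That leaves g as the only ready step → g.
That leaves h as the only ready step → h.
That leaves b as the only ready step → b.
a needed b and e, now all done → a.
Next only f has its prerequisites met → f.
c needed a, b, e, f and g, now all done → c.

d, e, g, h, b, a, f, c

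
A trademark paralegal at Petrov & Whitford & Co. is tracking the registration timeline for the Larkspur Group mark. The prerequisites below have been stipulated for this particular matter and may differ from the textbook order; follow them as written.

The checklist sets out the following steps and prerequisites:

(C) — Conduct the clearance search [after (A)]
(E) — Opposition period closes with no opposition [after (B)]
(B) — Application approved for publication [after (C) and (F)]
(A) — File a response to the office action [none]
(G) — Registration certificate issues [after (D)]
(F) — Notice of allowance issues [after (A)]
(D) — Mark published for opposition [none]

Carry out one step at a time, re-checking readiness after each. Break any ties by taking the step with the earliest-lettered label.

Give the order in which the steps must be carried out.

Nothing is required for (A) and (D). (A) has the earlier label → (A) first.
Now (C), (D) and (F) have their prerequisites met. (C) has the earlier label, so (C) next.
Ready: (D) and (F). (D) has the earlier label → (D).
(G) now also ready, so the ready set is {(F), (G)}; (F) has the earlier label → (F).
(B) now also ready, so the ready set is {(B), (G)}; (B) has the earlier label → (B).
(E) now also ready, so the ready set is {(E), (G)}; (E) has the earlier label → (E).
(G) is the only step now ready → (G).

(A), (C), (D), (F), (B), (E), (G)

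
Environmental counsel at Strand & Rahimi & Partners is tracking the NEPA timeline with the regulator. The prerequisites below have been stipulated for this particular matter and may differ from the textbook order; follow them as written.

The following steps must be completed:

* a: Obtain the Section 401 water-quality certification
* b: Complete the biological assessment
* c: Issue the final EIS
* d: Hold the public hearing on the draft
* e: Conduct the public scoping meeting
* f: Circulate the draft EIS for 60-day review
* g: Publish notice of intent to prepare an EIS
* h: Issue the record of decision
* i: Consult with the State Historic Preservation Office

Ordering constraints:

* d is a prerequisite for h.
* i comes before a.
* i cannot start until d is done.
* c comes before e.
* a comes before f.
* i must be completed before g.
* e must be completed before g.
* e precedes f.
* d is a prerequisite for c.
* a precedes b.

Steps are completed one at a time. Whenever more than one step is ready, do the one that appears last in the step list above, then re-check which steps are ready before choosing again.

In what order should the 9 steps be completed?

d is the only step with nothing outstanding, so it goes first.
i, h and c are all available; i is listed later → i.
h, c and a are all available; h is listed later → h.
Now c and a have their prerequisites met. c is listed later, so c next.
Now e and a have their prerequisites met. e is listed later, so e next.
g now also ready, so the ready set is {g, a}; g is listed later → g.
That leaves a as the only ready step → a.
Now f and b have their prerequisites met. f is listed later, so f next.
b needed a, now all done → b.

d, i, h, c, e, g, a, f, b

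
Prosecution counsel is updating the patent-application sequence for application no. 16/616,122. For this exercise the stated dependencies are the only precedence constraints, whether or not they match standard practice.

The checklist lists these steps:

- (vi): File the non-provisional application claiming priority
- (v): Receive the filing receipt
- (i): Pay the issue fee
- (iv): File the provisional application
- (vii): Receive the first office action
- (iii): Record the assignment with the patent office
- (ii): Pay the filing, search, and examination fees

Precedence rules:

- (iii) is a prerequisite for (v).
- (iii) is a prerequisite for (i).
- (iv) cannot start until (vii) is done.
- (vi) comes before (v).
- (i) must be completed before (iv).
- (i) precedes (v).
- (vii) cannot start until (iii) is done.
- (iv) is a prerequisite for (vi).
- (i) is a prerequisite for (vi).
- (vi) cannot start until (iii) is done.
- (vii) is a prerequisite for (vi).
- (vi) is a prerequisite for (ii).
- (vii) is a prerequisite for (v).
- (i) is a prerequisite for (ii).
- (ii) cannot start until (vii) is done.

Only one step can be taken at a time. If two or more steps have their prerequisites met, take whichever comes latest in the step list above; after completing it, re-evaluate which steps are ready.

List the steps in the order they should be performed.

(iii) has no prerequisites → (iii) first.
Now (vii) and (i) have their prerequisites met. (vii) is listed later, so (vii) next.
(i) is the only step now ready → (i).
(iv) needed (vii) and (i), now all done → (iv).
Next only (vi) has its prerequisites met → (vi).
(ii) and (v) are both available; (ii) is listed later → (ii).
Next only (v) has its prerequisites met → (v).

(iii) → (vii) → (i) → (iv) → (vi) → (ii) → (v)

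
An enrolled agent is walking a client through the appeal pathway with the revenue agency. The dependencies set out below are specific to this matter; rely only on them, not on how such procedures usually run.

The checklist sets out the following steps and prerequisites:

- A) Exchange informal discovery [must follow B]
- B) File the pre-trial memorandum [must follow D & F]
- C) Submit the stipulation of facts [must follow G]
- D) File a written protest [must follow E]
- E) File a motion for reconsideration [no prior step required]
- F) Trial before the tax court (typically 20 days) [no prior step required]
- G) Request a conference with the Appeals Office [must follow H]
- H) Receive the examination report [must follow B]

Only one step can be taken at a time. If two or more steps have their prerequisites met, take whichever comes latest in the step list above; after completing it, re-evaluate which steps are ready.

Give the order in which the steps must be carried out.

F E D B H G C A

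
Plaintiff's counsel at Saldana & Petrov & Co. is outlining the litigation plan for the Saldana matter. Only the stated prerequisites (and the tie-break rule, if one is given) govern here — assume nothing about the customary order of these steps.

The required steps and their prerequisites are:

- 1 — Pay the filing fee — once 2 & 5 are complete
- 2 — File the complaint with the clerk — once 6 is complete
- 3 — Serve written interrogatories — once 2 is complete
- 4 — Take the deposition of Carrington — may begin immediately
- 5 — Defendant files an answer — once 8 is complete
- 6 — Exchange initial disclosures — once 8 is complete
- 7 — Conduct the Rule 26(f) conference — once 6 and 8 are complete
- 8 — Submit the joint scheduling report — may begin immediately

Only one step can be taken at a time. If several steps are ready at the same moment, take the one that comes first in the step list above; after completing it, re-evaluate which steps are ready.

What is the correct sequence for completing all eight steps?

Nothing is required for 4 and 8. 4 is listed earlier → 4 first.
8 is the only step now ready → 8.
5 and 6 are both available; 5 is listed earlier → 5.
6 is the only step now ready → 6.
Now 2 and 7 have their prerequisites met. 2 is listed earlier, so 2 next.
1 and 3 now also ready, so the ready set is {1, 3, 7}; 1 is listed earlier → 1.
3 and 7 are both available; 3 is listed earlier → 3.
7 needed 6 and 8, now all done → 7.

4, 8, 5, 6, 2, 1, 3, 7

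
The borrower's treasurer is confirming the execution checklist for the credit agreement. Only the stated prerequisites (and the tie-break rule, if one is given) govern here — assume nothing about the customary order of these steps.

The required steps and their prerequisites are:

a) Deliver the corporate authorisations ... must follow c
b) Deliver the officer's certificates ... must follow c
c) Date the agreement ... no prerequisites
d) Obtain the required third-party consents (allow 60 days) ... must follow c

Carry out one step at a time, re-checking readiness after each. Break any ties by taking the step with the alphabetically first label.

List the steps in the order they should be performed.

Only c has no prerequisites, so it is first.
Now a, b and d have their prerequisites met. a has the earlier label, so a next.
Ready: b and d. b has the earlier label → b.
Next only d has its prerequisites met → d.

c, a, b, d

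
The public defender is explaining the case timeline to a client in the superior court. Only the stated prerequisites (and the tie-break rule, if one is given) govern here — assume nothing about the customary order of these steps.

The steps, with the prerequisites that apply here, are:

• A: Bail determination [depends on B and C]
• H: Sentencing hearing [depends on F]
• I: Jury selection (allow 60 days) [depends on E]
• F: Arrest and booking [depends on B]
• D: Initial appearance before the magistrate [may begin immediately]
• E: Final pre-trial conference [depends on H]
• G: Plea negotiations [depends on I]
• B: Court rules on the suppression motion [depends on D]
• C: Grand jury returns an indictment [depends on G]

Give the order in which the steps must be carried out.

D has no prerequisites → D first.
B needed D, now all done → B.
Next only F has its prerequisites met → F.
H needed F, now all done → H.
E needed H, now all done → E.
That leaves I as the only ready step → I.
G needed I, now all done → G.
C is the only step now ready → C.
A needed B and C, now all done → A.

D → B → F → H → E → I → G → C → A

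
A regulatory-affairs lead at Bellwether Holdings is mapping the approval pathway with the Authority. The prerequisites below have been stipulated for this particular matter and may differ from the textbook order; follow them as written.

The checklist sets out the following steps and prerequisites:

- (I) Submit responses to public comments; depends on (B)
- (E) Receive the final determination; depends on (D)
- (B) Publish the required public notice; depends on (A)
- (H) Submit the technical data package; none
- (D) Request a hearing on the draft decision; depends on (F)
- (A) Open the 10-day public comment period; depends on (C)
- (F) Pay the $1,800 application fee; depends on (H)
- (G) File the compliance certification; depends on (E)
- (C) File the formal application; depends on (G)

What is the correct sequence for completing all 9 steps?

(H) → (F) → (D) → (E) → (G) → (C) → (A) → (B) → (I)

Only (H) has no prerequisites, so it is first.
(F) needed (H), now all done → (F).
(D) is the only step now ready → (D).
(E) needed (D), now all done → (E).
Next only (G) has its prerequisites met → (G).
(C) needed (G), now all done → (C).
Next only (A) has its prerequisites met → (A).
(B) needed (A), now all done → (B).
(I) is the only step now ready → (I).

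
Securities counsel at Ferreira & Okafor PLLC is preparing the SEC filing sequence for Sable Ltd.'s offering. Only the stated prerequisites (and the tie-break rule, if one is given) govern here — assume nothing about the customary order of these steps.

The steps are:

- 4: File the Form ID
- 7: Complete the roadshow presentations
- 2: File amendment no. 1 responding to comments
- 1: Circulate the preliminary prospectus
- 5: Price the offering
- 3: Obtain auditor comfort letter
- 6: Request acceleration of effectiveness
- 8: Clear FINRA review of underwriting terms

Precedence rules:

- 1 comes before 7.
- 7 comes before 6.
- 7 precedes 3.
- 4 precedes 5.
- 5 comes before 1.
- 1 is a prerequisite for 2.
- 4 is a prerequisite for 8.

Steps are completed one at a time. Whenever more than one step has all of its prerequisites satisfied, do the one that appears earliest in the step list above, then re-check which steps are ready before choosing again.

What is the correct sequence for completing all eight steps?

4, 5, 1, 7, 2, 3, 6, 8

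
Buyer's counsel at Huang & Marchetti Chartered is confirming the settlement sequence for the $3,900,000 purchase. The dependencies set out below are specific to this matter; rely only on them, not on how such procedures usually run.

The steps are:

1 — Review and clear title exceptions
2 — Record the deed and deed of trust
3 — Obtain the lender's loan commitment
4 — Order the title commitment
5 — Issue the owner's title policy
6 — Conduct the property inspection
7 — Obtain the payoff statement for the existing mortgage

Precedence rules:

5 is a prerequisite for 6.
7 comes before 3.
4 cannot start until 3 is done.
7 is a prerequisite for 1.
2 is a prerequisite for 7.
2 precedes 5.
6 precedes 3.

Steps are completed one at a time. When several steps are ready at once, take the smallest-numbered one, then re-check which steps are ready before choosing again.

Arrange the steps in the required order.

2 5 6 7 1 3 4

2 is the only step with nothing outstanding, so it goes first.
5 and 7 are both available; 5 has the earlier label → 5.
6 now also ready, so the ready set is {6, 7}; 6 has the earlier label → 6.
Next only 7 has its prerequisites met → 7.
Now 1 and 3 have their prerequisites met. 1 has the earlier label, so 1 next.
3 needed 6 and 7, now all done → 3.
4 needed 3, now all done → 4.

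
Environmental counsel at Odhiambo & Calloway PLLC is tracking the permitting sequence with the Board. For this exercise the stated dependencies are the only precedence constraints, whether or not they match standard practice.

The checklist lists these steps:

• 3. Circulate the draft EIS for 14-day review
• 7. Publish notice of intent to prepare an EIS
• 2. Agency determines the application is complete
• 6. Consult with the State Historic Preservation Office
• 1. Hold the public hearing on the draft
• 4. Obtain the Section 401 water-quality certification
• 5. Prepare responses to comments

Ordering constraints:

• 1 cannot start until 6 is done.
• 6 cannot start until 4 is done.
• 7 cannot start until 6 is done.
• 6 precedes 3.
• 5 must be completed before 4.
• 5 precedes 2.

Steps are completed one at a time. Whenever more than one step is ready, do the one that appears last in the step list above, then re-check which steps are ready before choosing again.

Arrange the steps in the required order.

5, 4, 6, 1, 2, 7, 3

Only 5 has no prerequisites, so it is first.
Ready: 4 and 2. 4 is listed later → 4.
6 now also ready, so the ready set is {6, 2}; 6 is listed later → 6.
1, 7 and 3 now also ready, so the ready set is {1, 2, 7, 3}; 1 is listed later → 1.
Now 2, 7 and 3 have their prerequisites met. 2 is listed later, so 2 next.
Ready: 7 and 3. 7 is listed later → 7.
That leaves 3 as the only ready step → 3.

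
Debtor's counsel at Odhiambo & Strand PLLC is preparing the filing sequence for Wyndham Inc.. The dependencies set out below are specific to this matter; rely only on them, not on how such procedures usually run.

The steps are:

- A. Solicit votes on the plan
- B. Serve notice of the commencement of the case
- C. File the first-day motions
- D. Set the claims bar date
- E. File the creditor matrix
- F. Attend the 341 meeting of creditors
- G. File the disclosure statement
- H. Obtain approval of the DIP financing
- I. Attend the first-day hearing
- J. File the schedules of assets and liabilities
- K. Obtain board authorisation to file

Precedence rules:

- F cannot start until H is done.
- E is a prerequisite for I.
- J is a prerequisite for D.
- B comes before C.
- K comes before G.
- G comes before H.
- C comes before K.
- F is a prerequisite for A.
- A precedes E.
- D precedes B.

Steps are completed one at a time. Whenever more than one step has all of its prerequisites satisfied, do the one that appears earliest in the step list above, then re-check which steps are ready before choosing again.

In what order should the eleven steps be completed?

J has no prerequisites → J first.
D needed J, now all done → D.
B needed D, now all done → B.
C is the only step now ready → C.
Next only K has its prerequisites met → K.
G needed K, now all done → G.
H is the only step now ready → H.
That leaves F as the only ready step → F.
A needed F, now all done → A.
That leaves E as the only ready step → E.
Next only I has its prerequisites met → I.

J → D → B → C → K → G → H → F → A → E → I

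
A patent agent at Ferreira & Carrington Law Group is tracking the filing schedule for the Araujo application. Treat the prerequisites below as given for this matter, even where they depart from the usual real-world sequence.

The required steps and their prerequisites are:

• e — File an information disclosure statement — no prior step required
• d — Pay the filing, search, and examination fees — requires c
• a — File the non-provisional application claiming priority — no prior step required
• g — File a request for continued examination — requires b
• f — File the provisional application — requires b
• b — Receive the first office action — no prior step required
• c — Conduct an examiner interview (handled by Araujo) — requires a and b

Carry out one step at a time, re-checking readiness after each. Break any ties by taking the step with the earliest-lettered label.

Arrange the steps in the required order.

a, b and e have no prerequisites; a has the earlier label, so a is first.
b and e are both available; b has the earlier label → b.
c, f and g now also ready, so the ready set is {c, e, f, g}; c has the earlier label → c.
d, e, f and g are all available; d has the earlier label → d.
Ready: e, f and g. e has the earlier label → e.
f and g are both available; f has the earlier label → f.
g needed b, now all done → g.

a, b, c, d, e, f, g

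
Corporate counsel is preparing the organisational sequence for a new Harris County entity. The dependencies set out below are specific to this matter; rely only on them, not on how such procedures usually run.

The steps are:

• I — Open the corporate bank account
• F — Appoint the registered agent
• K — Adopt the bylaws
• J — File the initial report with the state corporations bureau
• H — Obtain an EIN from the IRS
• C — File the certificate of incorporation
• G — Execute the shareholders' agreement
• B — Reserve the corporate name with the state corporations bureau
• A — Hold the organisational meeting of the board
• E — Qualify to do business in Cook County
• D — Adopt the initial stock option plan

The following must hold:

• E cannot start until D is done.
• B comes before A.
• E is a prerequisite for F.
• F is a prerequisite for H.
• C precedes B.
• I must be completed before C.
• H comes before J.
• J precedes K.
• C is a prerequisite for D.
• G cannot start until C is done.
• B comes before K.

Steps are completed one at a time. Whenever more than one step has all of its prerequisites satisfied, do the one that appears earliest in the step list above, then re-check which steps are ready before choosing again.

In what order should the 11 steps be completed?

I C G B A D E F H J K

I has no prerequisites → I first.
Next only C has its prerequisites met → C.
Ready: G, B and D. G is listed earlier → G.
Ready: B and D. B is listed earlier → B.
A now also ready, so the ready set is {A, D}; A is listed earlier → A.
That leaves D as the only ready step → D.
E needed D, now all done → E.
F is the only step now ready → F.
H needed F, now all done → H.
That leaves J as the only ready step → J.
That leaves K as the only ready step → K.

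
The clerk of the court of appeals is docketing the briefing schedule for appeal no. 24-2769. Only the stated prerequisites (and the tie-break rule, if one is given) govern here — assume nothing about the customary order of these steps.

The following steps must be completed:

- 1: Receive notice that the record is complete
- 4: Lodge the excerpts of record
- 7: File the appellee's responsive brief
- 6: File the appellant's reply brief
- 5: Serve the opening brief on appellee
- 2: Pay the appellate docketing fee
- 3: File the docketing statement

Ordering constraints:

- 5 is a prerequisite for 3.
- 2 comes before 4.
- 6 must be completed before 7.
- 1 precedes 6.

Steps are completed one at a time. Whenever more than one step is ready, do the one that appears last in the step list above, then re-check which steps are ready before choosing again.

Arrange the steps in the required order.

Nothing is required for 2, 5 and 1. 2 is listed later → 2 first.
5, 4 and 1 are all available; 5 is listed later → 5.
Now 3, 4 and 1 have their prerequisites met. 3 is listed later, so 3 next.
4 and 1 are both available; 4 is listed later → 4.
Next only 1 has its prerequisites met → 1.
That leaves 6 as the only ready step → 6.
That leaves 7 as the only ready step → 7.

2 → 5 → 3 → 4 → 1 → 6 → 7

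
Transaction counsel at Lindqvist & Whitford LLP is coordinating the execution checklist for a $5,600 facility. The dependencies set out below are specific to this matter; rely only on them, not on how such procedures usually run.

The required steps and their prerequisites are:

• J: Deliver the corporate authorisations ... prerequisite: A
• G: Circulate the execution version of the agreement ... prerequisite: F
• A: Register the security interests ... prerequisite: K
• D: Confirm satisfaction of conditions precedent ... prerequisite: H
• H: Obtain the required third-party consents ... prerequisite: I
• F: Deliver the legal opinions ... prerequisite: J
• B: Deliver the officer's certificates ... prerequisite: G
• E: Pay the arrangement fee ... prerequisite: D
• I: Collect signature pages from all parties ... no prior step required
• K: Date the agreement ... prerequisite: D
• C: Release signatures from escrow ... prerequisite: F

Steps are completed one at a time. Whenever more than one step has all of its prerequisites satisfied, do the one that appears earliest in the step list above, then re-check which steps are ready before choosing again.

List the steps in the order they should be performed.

I H D E K A J F G B C

I is the only step with nothing outstanding, so it goes first.
H needed I, now all done → H.
D needed H, now all done → D.
E and K are both available; E is listed earlier → E.
That leaves K as the only ready step → K.
A needed K, now all done → A.
J needed A, now all done → J.
F needed J, now all done → F.
Ready: G and C. G is listed earlier → G.
B now also ready, so the ready set is {B, C}; B is listed earlier → B.
That leaves C as the only ready step → C.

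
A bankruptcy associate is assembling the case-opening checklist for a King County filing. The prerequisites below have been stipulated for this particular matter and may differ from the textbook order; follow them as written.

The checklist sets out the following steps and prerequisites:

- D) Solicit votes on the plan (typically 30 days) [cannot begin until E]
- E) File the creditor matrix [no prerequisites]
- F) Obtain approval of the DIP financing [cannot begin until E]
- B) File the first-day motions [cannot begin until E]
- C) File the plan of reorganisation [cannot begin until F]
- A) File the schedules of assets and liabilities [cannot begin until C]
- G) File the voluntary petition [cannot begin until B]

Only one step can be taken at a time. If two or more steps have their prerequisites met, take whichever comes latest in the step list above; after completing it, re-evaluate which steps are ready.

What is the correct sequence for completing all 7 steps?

Only E has no prerequisites, so it is first.
B, F and D are all available; B is listed later → B.
G now also ready, so the ready set is {G, F, D}; G is listed later → G.
F and D are both available; F is listed later → F.
C now also ready, so the ready set is {C, D}; C is listed later → C.
A now also ready, so the ready set is {A, D}; A is listed later → A.
D is the only step now ready → D.

E, B, G, F, C, A, D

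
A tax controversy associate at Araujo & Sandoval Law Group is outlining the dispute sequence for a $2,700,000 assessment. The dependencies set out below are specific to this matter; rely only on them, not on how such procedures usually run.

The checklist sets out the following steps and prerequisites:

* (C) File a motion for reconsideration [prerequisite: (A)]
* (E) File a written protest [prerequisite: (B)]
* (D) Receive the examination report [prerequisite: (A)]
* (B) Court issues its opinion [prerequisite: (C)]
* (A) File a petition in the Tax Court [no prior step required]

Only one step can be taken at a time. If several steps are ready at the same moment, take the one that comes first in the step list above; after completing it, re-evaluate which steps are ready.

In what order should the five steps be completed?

(A) → (C) → (D) → (B) → (E)

(A) is the only step with nothing outstanding, so it goes first.
Ready: (C) and (D). (C) is listed earlier → (C).
(B) now also ready, so the ready set is {(D), (B)}; (D) is listed earlier → (D).
(B) needed (C), now all done → (B).
(E) needed (B), now all done → (E).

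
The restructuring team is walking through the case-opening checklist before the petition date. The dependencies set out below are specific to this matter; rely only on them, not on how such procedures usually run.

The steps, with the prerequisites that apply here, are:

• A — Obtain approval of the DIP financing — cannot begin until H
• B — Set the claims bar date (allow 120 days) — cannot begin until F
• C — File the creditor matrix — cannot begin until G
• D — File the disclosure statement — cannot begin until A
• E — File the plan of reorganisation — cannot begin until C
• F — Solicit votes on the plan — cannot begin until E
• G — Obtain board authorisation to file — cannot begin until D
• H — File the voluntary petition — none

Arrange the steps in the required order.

H has no prerequisites → H first.
A needed H, now all done → A.
D is the only step now ready → D.
Next only G has its prerequisites met → G.
That leaves C as the only ready step → C.
E is the only step now ready → E.
That leaves F as the only ready step → F.
B needed F, now all done → B.

H, A, D, G, C, E, F, B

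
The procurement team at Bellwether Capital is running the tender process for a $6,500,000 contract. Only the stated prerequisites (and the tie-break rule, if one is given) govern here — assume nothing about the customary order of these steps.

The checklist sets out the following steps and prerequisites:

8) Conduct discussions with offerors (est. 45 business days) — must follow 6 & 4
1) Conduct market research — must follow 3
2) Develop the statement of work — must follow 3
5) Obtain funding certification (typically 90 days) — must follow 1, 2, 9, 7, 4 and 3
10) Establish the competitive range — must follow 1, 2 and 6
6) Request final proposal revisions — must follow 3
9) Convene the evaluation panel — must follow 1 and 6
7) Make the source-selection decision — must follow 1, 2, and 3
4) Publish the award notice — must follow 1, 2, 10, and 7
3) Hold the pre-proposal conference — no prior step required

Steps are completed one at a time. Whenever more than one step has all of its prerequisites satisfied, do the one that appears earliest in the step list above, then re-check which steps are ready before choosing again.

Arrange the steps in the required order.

Only 3 has no prerequisites, so it is first.
Now 1, 2 and 6 have their prerequisites met. 1 is listed earlier, so 1 next.
Now 2 and 6 have their prerequisites met. 2 is listed earlier, so 2 next.
7 now also ready, so the ready set is {6, 7}; 6 is listed earlier → 6.
Ready: 10, 9 and 7. 10 is listed earlier → 10.
Now 9 and 7 have their prerequisites met. 9 is listed earlier, so 9 next.
7 needed 1, 2 and 3, now all done → 7.
4 needed 1, 2, 10 and 7, now all done → 4.
Now 8 and 5 have their prerequisites met. 8 is listed earlier, so 8 next.
5 is the only step now ready → 5.

3 1 2 6 10 9 7 4 8 5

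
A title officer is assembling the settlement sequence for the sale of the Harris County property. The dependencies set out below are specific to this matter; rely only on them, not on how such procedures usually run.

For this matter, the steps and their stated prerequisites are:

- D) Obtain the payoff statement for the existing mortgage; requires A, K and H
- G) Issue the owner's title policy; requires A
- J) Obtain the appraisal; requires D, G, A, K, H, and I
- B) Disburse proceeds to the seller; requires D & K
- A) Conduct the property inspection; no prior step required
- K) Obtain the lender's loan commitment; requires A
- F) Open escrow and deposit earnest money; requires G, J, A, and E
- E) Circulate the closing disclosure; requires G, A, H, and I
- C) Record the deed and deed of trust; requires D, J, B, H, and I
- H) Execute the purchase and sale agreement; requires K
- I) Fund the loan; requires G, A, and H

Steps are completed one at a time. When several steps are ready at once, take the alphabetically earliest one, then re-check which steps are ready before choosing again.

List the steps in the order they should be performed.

A is the only step with nothing outstanding, so it goes first.
Ready: G and K. G has the earlier label → G.
That leaves K as the only ready step → K.
H needed K, now all done → H.
Ready: D and I. D has the earlier label → D.
B now also ready, so the ready set is {B, I}; B has the earlier label → B.
I is the only step now ready → I.
Now E and J have their prerequisites met. E has the earlier label, so E next.
Next only J has its prerequisites met → J.
Now C and F have their prerequisites met. C has the earlier label, so C next.
That leaves F as the only ready step → F.

A, G, K, H, D, B, I, E, J, C, F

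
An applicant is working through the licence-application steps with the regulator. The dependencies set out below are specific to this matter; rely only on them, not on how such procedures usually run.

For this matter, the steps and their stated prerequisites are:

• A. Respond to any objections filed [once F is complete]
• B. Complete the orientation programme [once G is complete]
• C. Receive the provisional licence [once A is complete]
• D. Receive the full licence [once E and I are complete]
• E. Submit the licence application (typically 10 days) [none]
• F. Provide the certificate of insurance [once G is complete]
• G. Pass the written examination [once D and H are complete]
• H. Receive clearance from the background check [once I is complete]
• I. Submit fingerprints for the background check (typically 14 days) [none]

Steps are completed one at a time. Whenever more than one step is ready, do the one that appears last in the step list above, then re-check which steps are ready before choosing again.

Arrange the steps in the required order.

I → H → E → D → G → F → B → A → C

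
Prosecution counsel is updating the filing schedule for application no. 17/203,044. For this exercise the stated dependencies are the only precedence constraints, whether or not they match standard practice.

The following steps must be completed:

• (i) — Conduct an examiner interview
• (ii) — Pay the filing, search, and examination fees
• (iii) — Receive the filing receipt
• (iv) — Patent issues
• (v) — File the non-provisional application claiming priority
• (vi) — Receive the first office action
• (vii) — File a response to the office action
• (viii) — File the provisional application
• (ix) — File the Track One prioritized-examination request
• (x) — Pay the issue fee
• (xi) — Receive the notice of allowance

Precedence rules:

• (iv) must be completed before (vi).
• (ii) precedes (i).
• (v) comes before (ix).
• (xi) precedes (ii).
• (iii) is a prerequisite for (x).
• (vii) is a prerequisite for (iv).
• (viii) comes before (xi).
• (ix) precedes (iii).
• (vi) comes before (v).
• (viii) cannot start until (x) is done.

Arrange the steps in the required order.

(vii) → (iv) → (vi) → (v) → (ix) → (iii) → (x) → (viii) → (xi) → (ii) → (i)

(vii) has no prerequisites → (vii) first.
(iv) needed (vii), now all done → (iv).
(vi) needed (iv), now all done → (vi).
(v) needed (vi), now all done → (v).
(ix) needed (v), now all done → (ix).
Next only (iii) has its prerequisites met → (iii).
(x) needed (iii), now all done → (x).
Next only (viii) has its prerequisites met → (viii).
(xi) needed (viii), now all done → (xi).
(ii) is the only step now ready → (ii).
(i) is the only step now ready → (i).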